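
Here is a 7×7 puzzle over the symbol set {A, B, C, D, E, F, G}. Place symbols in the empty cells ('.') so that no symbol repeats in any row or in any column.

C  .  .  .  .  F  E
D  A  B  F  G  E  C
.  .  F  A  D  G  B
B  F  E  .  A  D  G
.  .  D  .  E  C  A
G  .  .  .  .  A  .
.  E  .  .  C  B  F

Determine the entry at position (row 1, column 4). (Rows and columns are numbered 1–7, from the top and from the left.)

G

(r1,c5) = B
(r3,c1) = E
(r3,c2) = C
(r4,c4) = C
(r5,c1) = F
(r6,c3) = C
(r6,c5) = F
(r6,c7) = D
(r7,c1) = A
(r7,c3) = G
(r7,c4) = D
(r1,c3) = A
(r1,c4) = G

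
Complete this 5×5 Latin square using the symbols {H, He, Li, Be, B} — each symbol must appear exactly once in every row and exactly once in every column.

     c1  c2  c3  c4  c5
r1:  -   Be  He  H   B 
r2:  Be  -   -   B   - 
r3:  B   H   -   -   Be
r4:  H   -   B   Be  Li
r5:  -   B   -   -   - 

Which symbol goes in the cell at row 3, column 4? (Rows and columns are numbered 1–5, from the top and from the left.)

He

(r1,c1) = Li
(r3,c3) = Li
(r3,c4) = He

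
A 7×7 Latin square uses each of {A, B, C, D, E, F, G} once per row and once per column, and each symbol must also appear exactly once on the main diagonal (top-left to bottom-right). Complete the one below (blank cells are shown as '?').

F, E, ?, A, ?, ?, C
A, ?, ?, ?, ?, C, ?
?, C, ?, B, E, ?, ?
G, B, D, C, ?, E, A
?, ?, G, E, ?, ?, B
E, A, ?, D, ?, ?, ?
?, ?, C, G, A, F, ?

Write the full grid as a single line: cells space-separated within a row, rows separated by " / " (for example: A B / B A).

(r1,c3): row 1 has {A,C,E,F}; column 3 has {C,D,G}, so it must be B.
(r2,c4): row 2 has {A,C}; column 4 has {A,B,C,D,E,G}, so it must be F.
(r3,c1): row 3 has {B,C,E}; column 1 has {A,E,F,G}, so it must be D.
(r3,c3): row 3 has {B,C,D,E}; column 3 has {B,C,D,G}; the diagonal has {C,F}, so it must be A.
(r3,c6): row 3 has {A,B,C,D,E}; column 6 has {C,E,F}, so it must be G.
(r3,c7): row 3 has {A,B,C,D,E,G}; column 7 has {A,B,C}, so it must be F.
(r4,c5): row 4 has {A,B,C,D,E,G}; column 5 has {A,E}, so it must be F.
(r5,c1): row 5 has {B,E,G}; column 1 has {A,D,E,F,G}, so it must be C.
(r5,c5): row 5 has {B,C,E,G}; column 5 has {A,E,F}; the diagonal has {A,C,F}, so it must be D.
(r5,c6): row 5 has {B,C,D,E,G}; column 6 has {C,E,F,G}, so it must be A.
(r6,c3): row 6 has {A,D,E}; column 3 has {A,B,C,D,G}, so it must be F.
(r6,c6): row 6 has {A,D,E,F}; column 6 has {A,C,E,F,G}; the diagonal has {A,C,D,F}, so it must be B.
(r6,c7): row 6 has {A,B,D,E,F}; column 7 has {A,B,C,F}, so it must be G.
(r7,c1): row 7 has {A,C,F,G}; column 1 has {A,C,D,E,F,G}, so it must be B.
(r7,c2): row 7 has {A,B,C,F,G}; column 2 has {A,B,C,E}, so it must be D.
(r7,c7): row 7 has {A,B,C,D,F,G}; column 7 has {A,B,C,F,G}; the diagonal has {A,B,C,D,F}, so it must be E.
(r1,c5): row 1 has {A,B,C,E,F}; column 5 has {A,D,E,F}, so it must be G.
(r1,c6): row 1 has {A,B,C,E,F,G}; column 6 has {A,B,C,E,F,G}, so it must be D.
(r2,c2): row 2 has {A,C,F}; column 2 has {A,B,C,D,E}; the diagonal has {A,B,C,D,E,F}, so it must be G.
(r2,c3): row 2 has {A,C,F,G}; column 3 has {A,B,C,D,F,G}, so it must be E.
(r2,c5): row 2 has {A,C,E,F,G}; column 5 has {A,D,E,F,G}, so it must be B.
(r2,c7): row 2 has {A,B,C,E,F,G}; column 7 has {A,B,C,E,F,G}, so it must be D.
(r5,c2): row 5 has {A,B,C,D,E,G}; column 2 has {A,B,C,D,E,G}, so it must be F.
(r6,c5): row 6 has {A,B,D,E,F,G}; column 5 has {A,B,D,E,F,G}, so it must be C.

F E B A G D C / A G E F B C D / D C A B E G F / G B D C F E A / C F G E D A B / E A F D C B G / B D C G A F E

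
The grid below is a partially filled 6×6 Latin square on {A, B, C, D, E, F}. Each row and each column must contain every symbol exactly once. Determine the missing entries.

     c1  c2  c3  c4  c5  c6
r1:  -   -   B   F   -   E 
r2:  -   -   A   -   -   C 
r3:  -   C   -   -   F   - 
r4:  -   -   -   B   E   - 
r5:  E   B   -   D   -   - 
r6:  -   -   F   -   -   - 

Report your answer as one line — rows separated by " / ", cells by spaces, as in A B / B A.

D A B F C E / F D A E B C / B C E A F D / C F D B E A / E B C D A F / A E F C D B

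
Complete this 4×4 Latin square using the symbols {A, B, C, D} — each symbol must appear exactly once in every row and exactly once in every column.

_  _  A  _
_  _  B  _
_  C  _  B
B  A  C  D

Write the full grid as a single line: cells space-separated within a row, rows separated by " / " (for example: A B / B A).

(r1,c4) = C
(r2,c2) = D
(r2,c4) = A
(r3,c3) = D
(r1,c1) = D
(r1,c2) = B
(r2,c1) = C
(r3,c1) = A

D B A C / C D B A / A C D B / B A C D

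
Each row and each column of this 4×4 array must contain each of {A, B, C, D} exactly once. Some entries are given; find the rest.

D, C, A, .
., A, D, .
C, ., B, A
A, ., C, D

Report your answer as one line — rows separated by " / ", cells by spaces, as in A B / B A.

D C A B / B A D C / C D B A / A B C D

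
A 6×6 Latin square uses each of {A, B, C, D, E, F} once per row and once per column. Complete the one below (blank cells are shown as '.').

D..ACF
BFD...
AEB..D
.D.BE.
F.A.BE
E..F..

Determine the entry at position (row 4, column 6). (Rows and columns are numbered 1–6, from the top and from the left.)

(r1,c2) = B
(r1,c3) = E
(r2,c5) = A
(r2,c6) = C
(r3,c4) = C
(r3,c5) = F
(r4,c1) = C
(r4,c3) = F
(r4,c6) = A

A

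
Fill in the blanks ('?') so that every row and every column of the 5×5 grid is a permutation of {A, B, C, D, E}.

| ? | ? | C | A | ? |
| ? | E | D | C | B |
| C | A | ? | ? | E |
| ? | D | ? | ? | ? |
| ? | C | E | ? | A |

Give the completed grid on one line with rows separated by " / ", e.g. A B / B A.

Cell (r1,c2): row 1 has {A,C}; column 2 has {A,C,D,E} → B.
Cell (r1,c5): row 1 has {A,B,C}; column 5 has {A,B,E} → D.
Cell (r2,c1): row 2 has {B,C,D,E}; column 1 has {C} → A.
Cell (r3,c3): row 3 has {A,C,E}; column 3 has {C,D,E} → B.
Cell (r3,c4): row 3 has {A,B,C,E}; column 4 has {A,C} → D.
Cell (r4,c3): row 4 has {D}; column 3 has {B,C,D,E} → A.
Cell (r4,c5): row 4 has {A,D}; column 5 has {A,B,D,E} → C.
Cell (r5,c4): row 5 has {A,C,E}; column 4 has {A,C,D} → B.
Cell (r1,c1): row 1 has {A,B,C,D}; column 1 has {A,C} → E.
Cell (r4,c1): row 4 has {A,C,D}; column 1 has {A,C,E} → B.
Cell (r4,c4): row 4 has {A,B,C,D}; column 4 has {A,B,C,D} → E.
Cell (r5,c1): row 5 has {A,B,C,E}; column 1 has {A,B,C,E} → D.

E B C A D / A E D C B / C A B D E / B D A E C / D C E B A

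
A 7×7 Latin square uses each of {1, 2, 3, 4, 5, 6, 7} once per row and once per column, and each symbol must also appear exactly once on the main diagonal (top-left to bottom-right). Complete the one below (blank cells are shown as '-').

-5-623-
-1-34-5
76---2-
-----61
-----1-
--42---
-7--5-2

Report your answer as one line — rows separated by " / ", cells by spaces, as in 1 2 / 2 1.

row 1 has {2,3,5,6}; column 1 has {7}; the diagonal has {1,2} — only 4 is left for (r1,c1).
row 1 has {2,3,4,5,6}; column 7 has {1,2,5} — only 7 is left for (r1,c7).
row 2 has {1,3,4,5}; column 6 has {1,2,3,6} — only 7 is left for (r2,c6).
row 6 has {2,4}; column 2 has {1,5,6,7} — only 3 is left for (r6,c2).
row 6 has {2,3,4}; column 6 has {1,2,3,6,7}; the diagonal has {1,2,4} — only 5 is left for (r6,c6).
row 6 has {2,3,4,5}; column 7 has {1,2,5,7} — only 6 is left for (r6,c7).
row 7 has {2,5,7}; column 6 has {1,2,3,5,6,7} — only 4 is left for (r7,c6).
row 1 has {2,3,4,5,6,7}; column 3 has {4} — only 1 is left for (r1,c3).
row 3 has {2,6,7}; column 3 has {1,4}; the diagonal has {1,2,4,5} — only 3 is left for (r3,c3).
row 3 has {2,3,6,7}; column 5 has {2,4,5} — only 1 is left for (r3,c5).
row 3 has {1,2,3,6,7}; column 7 has {1,2,5,6,7} — only 4 is left for (r3,c7).
row 4 has {1,6}; column 4 has {2,3,6}; the diagonal has {1,2,3,4,5} — only 7 is left for (r4,c4).
row 4 has {1,6,7}; column 5 has {1,2,4,5} — only 3 is left for (r4,c5).
row 5 has {1}; column 5 has {1,2,3,4,5}; the diagonal has {1,2,3,4,5,7} — only 6 is left for (r5,c5).
row 5 has {1,6}; column 7 has {1,2,4,5,6,7} — only 3 is left for (r5,c7).
row 6 has {2,3,4,5,6}; column 1 has {4,7} — only 1 is left for (r6,c1).
row 6 has {1,2,3,4,5,6}; column 5 has {1,2,3,4,5,6} — only 7 is left for (r6,c5).
row 7 has {2,4,5,7}; column 3 has {1,3,4} — only 6 is left for (r7,c3).
row 7 has {2,4,5,6,7}; column 4 has {2,3,6,7} — only 1 is left for (r7,c4).
row 2 has {1,3,4,5,7}; column 3 has {1,3,4,6} — only 2 is left for (r2,c3).
row 3 has {1,2,3,4,6,7}; column 4 has {1,2,3,6,7} — only 5 is left for (r3,c4).
row 4 has {1,3,6,7}; column 3 has {1,2,3,4,6} — only 5 is left for (r4,c3).
row 5 has {1,3,6}; column 3 has {1,2,3,4,5,6} — only 7 is left for (r5,c3).
row 5 has {1,3,6,7}; column 4 has {1,2,3,5,6,7} — only 4 is left for (r5,c4).
row 7 has {1,2,4,5,6,7}; column 1 has {1,4,7} — only 3 is left for (r7,c1).
row 2 has {1,2,3,4,5,7}; column 1 has {1,3,4,7} — only 6 is left for (r2,c1).
row 4 has {1,3,5,6,7}; column 1 has {1,3,4,6,7} — only 2 is left for (r4,c1).
row 4 has {1,2,3,5,6,7}; column 2 has {1,3,5,6,7} — only 4 is left for (r4,c2).
row 5 has {1,3,4,6,7}; column 1 has {1,2,3,4,6,7} — only 5 is left for (r5,c1).
row 5 has {1,3,4,5,6,7}; column 2 has {1,3,4,5,6,7} — only 2 is left for (r5,c2).

4 5 1 6 2 3 7 / 6 1 2 3 4 7 5 / 7 6 3 5 1 2 4 / 2 4 5 7 3 6 1 / 5 2 7 4 6 1 3 / 1 3 4 2 7 5 6 / 3 7 6 1 5 4 2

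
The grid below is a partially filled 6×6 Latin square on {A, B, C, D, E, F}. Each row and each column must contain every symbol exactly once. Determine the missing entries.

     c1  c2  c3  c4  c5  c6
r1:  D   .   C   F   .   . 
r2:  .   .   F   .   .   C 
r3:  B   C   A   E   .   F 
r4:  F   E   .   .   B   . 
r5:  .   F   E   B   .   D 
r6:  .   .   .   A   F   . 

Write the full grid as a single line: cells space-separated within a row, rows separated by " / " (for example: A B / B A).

D A C F E B / E B F D A C / B C A E D F / F E D C B A / A F E B C D / C D B A F E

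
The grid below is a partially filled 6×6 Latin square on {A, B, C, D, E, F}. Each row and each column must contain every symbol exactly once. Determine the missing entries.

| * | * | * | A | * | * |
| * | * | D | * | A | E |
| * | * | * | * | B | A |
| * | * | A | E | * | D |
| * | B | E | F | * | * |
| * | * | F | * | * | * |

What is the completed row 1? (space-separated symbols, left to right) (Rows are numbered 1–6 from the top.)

(r3,c3) = C
(r3,c4) = D
(r5,c6) = C
(r6,c6) = B
(r1,c3) = B
(r1,c6) = F
(r5,c5) = D
(r6,c4) = C
(r6,c5) = E
(r1,c5) = C
(r2,c4) = B
(r4,c5) = F
(r5,c1) = A
(r6,c1) = D
(r6,c2) = A
(r1,c1) = E
(r1,c2) = D

E D B A C F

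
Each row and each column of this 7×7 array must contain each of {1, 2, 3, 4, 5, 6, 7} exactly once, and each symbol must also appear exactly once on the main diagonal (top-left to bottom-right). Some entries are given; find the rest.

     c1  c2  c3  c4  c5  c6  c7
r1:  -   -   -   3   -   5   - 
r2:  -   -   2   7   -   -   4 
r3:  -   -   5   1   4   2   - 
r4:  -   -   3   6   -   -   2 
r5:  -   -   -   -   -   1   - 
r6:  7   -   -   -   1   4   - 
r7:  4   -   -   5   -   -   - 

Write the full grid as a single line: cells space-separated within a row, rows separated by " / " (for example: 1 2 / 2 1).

2 6 4 3 7 5 1 / 5 1 2 7 6 3 4 / 3 7 5 1 4 2 6 / 1 4 3 6 5 7 2 / 6 2 7 4 3 1 5 / 7 5 6 2 1 4 3 / 4 3 1 5 2 6 7

(r4,c6) = 7
(r6,c3) = 6
(r6,c4) = 2
(r4,c5) = 5
(r5,c4) = 4
(r4,c1) = 1
(r4,c2) = 4
(r5,c3) = 7
(r7,c3) = 1
(r1,c1) = 2
(r1,c3) = 4
(r5,c5) = 3
(r7,c7) = 7
(r2,c2) = 1
(r2,c5) = 6
(r2,c6) = 3
(r7,c5) = 2
(r7,c6) = 6
(r1,c5) = 7
(r2,c1) = 5
(r5,c1) = 6
(r5,c7) = 5
(r6,c7) = 3
(r7,c2) = 3
(r1,c2) = 6
(r1,c7) = 1
(r3,c1) = 3
(r3,c2) = 7
(r3,c7) = 6
(r5,c2) = 2
(r6,c2) = 5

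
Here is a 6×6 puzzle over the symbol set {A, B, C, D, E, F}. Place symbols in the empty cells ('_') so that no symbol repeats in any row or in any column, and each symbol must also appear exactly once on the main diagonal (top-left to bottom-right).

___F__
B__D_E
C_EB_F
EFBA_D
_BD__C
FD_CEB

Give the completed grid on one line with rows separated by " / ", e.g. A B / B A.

D E C F B A / B C F D A E / C A E B D F / E F B A C D / A B D E F C / F D A C E B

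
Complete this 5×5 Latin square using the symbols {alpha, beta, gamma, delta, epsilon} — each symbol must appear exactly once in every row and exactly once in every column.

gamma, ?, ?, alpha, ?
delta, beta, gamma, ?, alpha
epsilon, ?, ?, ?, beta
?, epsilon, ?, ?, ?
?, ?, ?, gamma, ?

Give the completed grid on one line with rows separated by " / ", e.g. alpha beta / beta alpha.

(r1,c2) = delta
(r1,c5) = epsilon
(r2,c4) = epsilon
(r3,c4) = delta
(r4,c4) = beta
(r5,c2) = alpha
(r5,c5) = delta
(r1,c3) = beta
(r3,c2) = gamma
(r3,c3) = alpha
(r4,c1) = alpha
(r4,c3) = delta
(r4,c5) = gamma
(r5,c1) = beta
(r5,c3) = epsilon

gamma delta beta alpha epsilon / delta beta gamma epsilon alpha / epsilon gamma alpha delta beta / alpha epsilon delta beta gamma / beta alpha epsilon gamma delta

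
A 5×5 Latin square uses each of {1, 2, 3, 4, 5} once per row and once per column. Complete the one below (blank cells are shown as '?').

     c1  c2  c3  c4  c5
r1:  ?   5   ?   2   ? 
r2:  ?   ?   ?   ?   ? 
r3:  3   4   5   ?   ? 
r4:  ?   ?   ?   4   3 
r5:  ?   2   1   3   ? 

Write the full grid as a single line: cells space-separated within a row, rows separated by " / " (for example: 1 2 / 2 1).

1 5 3 2 4 / 2 3 4 5 1 / 3 4 5 1 2 / 5 1 2 4 3 / 4 2 1 3 5

(r3,c4) = 1
(r3,c5) = 2
(r4,c2) = 1
(r4,c3) = 2
(r2,c2) = 3
(r2,c3) = 4
(r2,c4) = 5
(r2,c5) = 1
(r4,c1) = 5
(r5,c1) = 4
(r5,c5) = 5
(r1,c1) = 1
(r1,c3) = 3
(r1,c5) = 4
(r2,c1) = 2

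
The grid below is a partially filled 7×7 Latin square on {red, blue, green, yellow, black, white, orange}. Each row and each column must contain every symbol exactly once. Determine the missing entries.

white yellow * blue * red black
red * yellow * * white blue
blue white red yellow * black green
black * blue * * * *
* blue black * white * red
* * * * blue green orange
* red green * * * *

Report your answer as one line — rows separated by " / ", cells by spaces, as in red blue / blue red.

white yellow orange blue green red black / red orange yellow green black white blue / blue white red yellow orange black green / black green blue white red orange yellow / green blue black orange white yellow red / yellow black white red blue green orange / orange red green black yellow blue white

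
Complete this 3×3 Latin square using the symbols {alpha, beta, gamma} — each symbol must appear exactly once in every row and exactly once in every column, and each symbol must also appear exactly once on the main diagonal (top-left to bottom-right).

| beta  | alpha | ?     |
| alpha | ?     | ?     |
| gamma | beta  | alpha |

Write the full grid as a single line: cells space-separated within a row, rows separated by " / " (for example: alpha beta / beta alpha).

beta alpha gamma / alpha gamma beta / gamma beta alpha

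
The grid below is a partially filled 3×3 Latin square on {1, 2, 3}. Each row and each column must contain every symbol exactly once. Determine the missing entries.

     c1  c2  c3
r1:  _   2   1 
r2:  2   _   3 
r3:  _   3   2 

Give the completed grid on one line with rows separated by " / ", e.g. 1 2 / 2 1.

3 2 1 / 2 1 3 / 1 3 2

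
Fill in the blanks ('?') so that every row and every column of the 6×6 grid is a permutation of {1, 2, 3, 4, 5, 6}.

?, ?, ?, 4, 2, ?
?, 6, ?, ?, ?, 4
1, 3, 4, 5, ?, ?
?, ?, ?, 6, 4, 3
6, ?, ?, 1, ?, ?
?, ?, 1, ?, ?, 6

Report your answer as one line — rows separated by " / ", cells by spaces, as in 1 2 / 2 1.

3 5 6 4 2 1 / 5 6 3 2 1 4 / 1 3 4 5 6 2 / 2 1 5 6 4 3 / 6 4 2 1 3 5 / 4 2 1 3 5 6

row 3 has {1,3,4,5}; column 5 has {2,4} — only 6 is left for (r3,c5).
row 3 has {1,3,4,5,6}; column 6 has {3,4,6} — only 2 is left for (r3,c6).
row 5 has {1,6}; column 6 has {2,3,4,6} — only 5 is left for (r5,c6).
row 1 has {2,4}; column 6 has {2,3,4,5,6} — only 1 is left for (r1,c6).
row 5 has {1,5,6}; column 5 has {2,4,6} — only 3 is left for (r5,c5).
row 6 has {1,6}; column 5 has {2,3,4,6} — only 5 is left for (r6,c5).
row 1 has {1,2,4}; column 2 has {3,6} — only 5 is left for (r1,c2).
row 2 has {4,6}; column 5 has {2,3,4,5,6} — only 1 is left for (r2,c5).
row 5 has {1,3,5,6}; column 3 has {1,4} — only 2 is left for (r5,c3).
row 1 has {1,2,4,5}; column 1 has {1,6} — only 3 is left for (r1,c1).
row 1 has {1,2,3,4,5}; column 3 has {1,2,4} — only 6 is left for (r1,c3).
row 4 has {3,4,6}; column 3 has {1,2,4,6} — only 5 is left for (r4,c3).
row 5 has {1,2,3,5,6}; column 2 has {3,5,6} — only 4 is left for (r5,c2).
row 6 has {1,5,6}; column 2 has {3,4,5,6} — only 2 is left for (r6,c2).
row 6 has {1,2,5,6}; column 4 has {1,4,5,6} — only 3 is left for (r6,c4).
row 2 has {1,4,6}; column 3 has {1,2,4,5,6} — only 3 is left for (r2,c3).
row 2 has {1,3,4,6}; column 4 has {1,3,4,5,6} — only 2 is left for (r2,c4).
row 4 has {3,4,5,6}; column 1 has {1,3,6} — only 2 is left for (r4,c1).
row 4 has {2,3,4,5,6}; column 2 has {2,3,4,5,6} — only 1 is left for (r4,c2).
row 6 has {1,2,3,5,6}; column 1 has {1,2,3,6} — only 4 is left for (r6,c1).
row 2 has {1,2,3,4,6}; column 1 has {1,2,3,4,6} — only 5 is left for (r2,c1).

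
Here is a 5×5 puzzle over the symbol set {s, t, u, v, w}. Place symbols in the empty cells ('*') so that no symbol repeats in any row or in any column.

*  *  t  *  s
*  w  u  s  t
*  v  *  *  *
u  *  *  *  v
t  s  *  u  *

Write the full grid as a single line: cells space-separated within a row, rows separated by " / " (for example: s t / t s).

w u t v s / v w u s t / s v w t u / u t s w v / t s v u w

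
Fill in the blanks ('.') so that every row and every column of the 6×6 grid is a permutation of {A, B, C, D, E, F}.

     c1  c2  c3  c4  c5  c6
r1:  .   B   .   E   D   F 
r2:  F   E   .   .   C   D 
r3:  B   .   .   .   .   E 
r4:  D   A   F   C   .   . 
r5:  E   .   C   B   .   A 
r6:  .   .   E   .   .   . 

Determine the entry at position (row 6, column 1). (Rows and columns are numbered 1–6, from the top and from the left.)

row 1 has {B,D,E,F}; column 3 has {C,E,F} — only A is left for (r1,c3).
row 2 has {C,D,E,F}; column 3 has {A,C,E,F} — only B is left for (r2,c3).
row 2 has {B,C,D,E,F}; column 4 has {B,C,E} — only A is left for (r2,c4).
row 3 has {B,E}; column 3 has {A,B,C,E,F} — only D is left for (r3,c3).
row 3 has {B,D,E}; column 4 has {A,B,C,E} — only F is left for (r3,c4).
row 3 has {B,D,E,F}; column 5 has {C,D} — only A is left for (r3,c5).
row 4 has {A,C,D,F}; column 6 has {A,D,E,F} — only B is left for (r4,c6).
row 5 has {A,B,C,E}; column 5 has {A,C,D} — only F is left for (r5,c5).
row 6 has {E}; column 4 has {A,B,C,E,F} — only D is left for (r6,c4).
row 6 has {D,E}; column 5 has {A,C,D,F} — only B is left for (r6,c5).
row 6 has {B,D,E}; column 6 has {A,B,D,E,F} — only C is left for (r6,c6).
row 1 has {A,B,D,E,F}; column 1 has {B,D,E,F} — only C is left for (r1,c1).
row 3 has {A,B,D,E,F}; column 2 has {A,B,E} — only C is left for (r3,c2).
row 4 has {A,B,C,D,F}; column 5 has {A,B,C,D,F} — only E is left for (r4,c5).
row 5 has {A,B,C,E,F}; column 2 has {A,B,C,E} — only D is left for (r5,c2).
row 6 has {B,C,D,E}; column 1 has {B,C,D,E,F} — only A is left for (r6,c1).

A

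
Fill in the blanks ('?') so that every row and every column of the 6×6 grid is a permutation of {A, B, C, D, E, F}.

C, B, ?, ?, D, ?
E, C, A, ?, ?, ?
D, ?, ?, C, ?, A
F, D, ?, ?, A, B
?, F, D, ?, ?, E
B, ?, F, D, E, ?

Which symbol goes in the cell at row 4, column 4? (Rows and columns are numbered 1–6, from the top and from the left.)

E

(r1,c3): row 1 has {B,C,D}; column 3 has {A,D,F}, so it must be E.
(r1,c6): row 1 has {B,C,D,E}; column 6 has {A,B,E}, so it must be F.
(r2,c6): row 2 has {A,C,E}; column 6 has {A,B,E,F}, so it must be D.
(r3,c2): row 3 has {A,C,D}; column 2 has {B,C,D,F}, so it must be E.
(r3,c3): row 3 has {A,C,D,E}; column 3 has {A,D,E,F}, so it must be B.
(r3,c5): row 3 has {A,B,C,D,E}; column 5 has {A,D,E}, so it must be F.
(r4,c3): row 4 has {A,B,D,F}; column 3 has {A,B,D,E,F}, so it must be C.
(r4,c4): row 4 has {A,B,C,D,F}; column 4 has {C,D}, so it must be E.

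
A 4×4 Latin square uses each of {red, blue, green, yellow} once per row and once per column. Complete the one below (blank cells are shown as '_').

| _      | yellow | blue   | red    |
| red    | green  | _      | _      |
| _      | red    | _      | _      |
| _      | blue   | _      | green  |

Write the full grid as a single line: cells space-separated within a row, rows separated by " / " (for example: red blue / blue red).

green yellow blue red / red green yellow blue / blue red green yellow / yellow blue red green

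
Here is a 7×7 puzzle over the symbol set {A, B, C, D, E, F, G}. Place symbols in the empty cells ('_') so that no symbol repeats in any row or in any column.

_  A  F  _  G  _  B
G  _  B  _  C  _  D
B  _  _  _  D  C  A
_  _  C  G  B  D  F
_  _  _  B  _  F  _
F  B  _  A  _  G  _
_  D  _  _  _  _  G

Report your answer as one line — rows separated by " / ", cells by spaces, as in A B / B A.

C A F D G E B / G F B E C A D / B G E F D C A / A E C G B D F / D C G B A F E / F B D A E G C / E D A C F B G

row 1 has {A,B,F,G}; column 6 has {C,D,F,G} — only E is left for (r1,c6).
row 2 has {B,C,D,G}; column 6 has {C,D,E,F,G} — only A is left for (r2,c6).
row 4 has {B,C,D,F,G}; column 2 has {A,B,D} — only E is left for (r4,c2).
row 6 has {A,B,F,G}; column 5 has {B,C,D,G} — only E is left for (r6,c5).
row 6 has {A,B,E,F,G}; column 7 has {A,B,D,F,G} — only C is left for (r6,c7).
row 7 has {D,G}; column 6 has {A,C,D,E,F,G} — only B is left for (r7,c6).
row 2 has {A,B,C,D,G}; column 2 has {A,B,D,E} — only F is left for (r2,c2).
row 2 has {A,B,C,D,F,G}; column 4 has {A,B,G} — only E is left for (r2,c4).
row 3 has {A,B,C,D}; column 2 has {A,B,D,E,F} — only G is left for (r3,c2).
row 3 has {A,B,C,D,G}; column 3 has {B,C,F} — only E is left for (r3,c3).
row 3 has {A,B,C,D,E,G}; column 4 has {A,B,E,G} — only F is left for (r3,c4).
row 4 has {B,C,D,E,F,G}; column 1 has {B,F,G} — only A is left for (r4,c1).
row 5 has {B,F}; column 2 has {A,B,D,E,F,G} — only C is left for (r5,c2).
row 5 has {B,C,F}; column 5 has {B,C,D,E,G} — only A is left for (r5,c5).
row 5 has {A,B,C,F}; column 7 has {A,B,C,D,F,G} — only E is left for (r5,c7).
row 6 has {A,B,C,E,F,G}; column 3 has {B,C,E,F} — only D is left for (r6,c3).
row 7 has {B,D,G}; column 3 has {B,C,D,E,F} — only A is left for (r7,c3).
row 7 has {A,B,D,G}; column 4 has {A,B,E,F,G} — only C is left for (r7,c4).
row 7 has {A,B,C,D,G}; column 5 has {A,B,C,D,E,G} — only F is left for (r7,c5).
row 1 has {A,B,E,F,G}; column 4 has {A,B,C,E,F,G} — only D is left for (r1,c4).
row 5 has {A,B,C,E,F}; column 1 has {A,B,F,G} — only D is left for (r5,c1).
row 5 has {A,B,C,D,E,F}; column 3 has {A,B,C,D,E,F} — only G is left for (r5,c3).
row 7 has {A,B,C,D,F,G}; column 1 has {A,B,D,F,G} — only E is left for (r7,c1).
row 1 has {A,B,D,E,F,G}; column 1 has {A,B,D,E,F,G} — only C is left for (r1,c1).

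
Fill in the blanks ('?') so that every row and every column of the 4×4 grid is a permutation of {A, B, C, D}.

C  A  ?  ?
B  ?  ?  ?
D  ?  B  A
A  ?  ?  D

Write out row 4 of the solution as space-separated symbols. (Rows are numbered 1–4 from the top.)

A B C D

(r1,c3): row 1 has {A,C}; column 3 has {B}, so it must be D.
(r1,c4): row 1 has {A,C,D}; column 4 has {A,D}, so it must be B.
(r2,c4): row 2 has {B}; column 4 has {A,B,D}, so it must be C.
(r3,c2): row 3 has {A,B,D}; column 2 has {A}, so it must be C.
(r4,c2): row 4 has {A,D}; column 2 has {A,C}, so it must be B.
(r4,c3): row 4 has {A,B,D}; column 3 has {B,D}, so it must be C.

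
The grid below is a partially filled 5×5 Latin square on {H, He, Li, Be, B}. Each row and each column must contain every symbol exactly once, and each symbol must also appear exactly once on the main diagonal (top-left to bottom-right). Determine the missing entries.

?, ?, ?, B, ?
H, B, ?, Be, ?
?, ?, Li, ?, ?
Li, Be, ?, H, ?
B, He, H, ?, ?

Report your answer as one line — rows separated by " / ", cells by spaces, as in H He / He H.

He Li Be B H / H B He Be Li / Be H Li He B / Li Be B H He / B He H Li Be

At row 2, column 3: row 2 has {H,Be,B}; column 3 has {H,Li}; that leaves He.
At row 2, column 5: row 2 has {H,He,Be,B}; column 5 is empty so far; that leaves Li.
At row 3, column 2: row 3 has {Li}; column 2 has {He,Be,B}; that leaves H.
At row 3, column 4: row 3 has {H,Li}; column 4 has {H,Be,B}; that leaves He.
At row 4, column 3: row 4 has {H,Li,Be}; column 3 has {H,He,Li}; that leaves B.
At row 4, column 5: row 4 has {H,Li,Be,B}; column 5 has {Li}; that leaves He.
At row 5, column 4: row 5 has {H,He,B}; column 4 has {H,He,Be,B}; that leaves Li.
At row 5, column 5: row 5 has {H,He,Li,B}; column 5 has {He,Li}; the diagonal has {H,Li,B}; that leaves Be.
At row 1, column 1: row 1 has {B}; column 1 has {H,Li,B}; the diagonal has {H,Li,Be,B}; that leaves He.
At row 1, column 2: row 1 has {He,B}; column 2 has {H,He,Be,B}; that leaves Li.
At row 1, column 3: row 1 has {He,Li,B}; column 3 has {H,He,Li,B}; that leaves Be.
At row 1, column 5: row 1 has {He,Li,Be,B}; column 5 has {He,Li,Be}; that leaves H.
At row 3, column 1: row 3 has {H,He,Li}; column 1 has {H,He,Li,B}; that leaves Be.
At row 3, column 5: row 3 has {H,He,Li,Be}; column 5 has {H,He,Li,Be}; that leaves B.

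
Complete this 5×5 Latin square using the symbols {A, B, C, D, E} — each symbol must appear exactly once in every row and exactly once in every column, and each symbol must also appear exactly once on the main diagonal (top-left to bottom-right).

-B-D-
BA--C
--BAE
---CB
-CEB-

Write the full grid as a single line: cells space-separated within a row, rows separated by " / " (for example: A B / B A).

E B C D A / B A D E C / C D B A E / D E A C B / A C E B D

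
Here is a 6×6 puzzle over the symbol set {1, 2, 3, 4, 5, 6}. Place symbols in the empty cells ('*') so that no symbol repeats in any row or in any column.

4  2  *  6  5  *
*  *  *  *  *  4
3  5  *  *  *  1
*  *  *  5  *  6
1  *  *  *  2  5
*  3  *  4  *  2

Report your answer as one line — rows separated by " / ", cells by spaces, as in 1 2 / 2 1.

Cell (r1,c6): row 1 has {2,4,5,6}; column 6 has {1,2,4,5,6} → 3.
Cell (r3,c4): row 3 has {1,3,5}; column 4 has {4,5,6} → 2.
Cell (r4,c1): row 4 has {5,6}; column 1 has {1,3,4} → 2.
Cell (r5,c4): row 5 has {1,2,5}; column 4 has {2,4,5,6} → 3.
Cell (r1,c3): row 1 has {2,3,4,5,6}; column 3 is empty so far → 1.
Cell (r2,c4): row 2 has {4}; column 4 has {2,3,4,5,6} → 1.
Cell (r2,c2): row 2 has {1,4}; column 2 has {2,3,5} → 6.
Cell (r2,c5): row 2 has {1,4,6}; column 5 has {2,5} → 3.
Cell (r5,c2): row 5 has {1,2,3,5}; column 2 has {2,3,5,6} → 4.
Cell (r5,c3): row 5 has {1,2,3,4,5}; column 3 has {1} → 6.
Cell (r6,c3): row 6 has {2,3,4}; column 3 has {1,6} → 5.
Cell (r2,c1): row 2 has {1,3,4,6}; column 1 has {1,2,3,4} → 5.
Cell (r2,c3): row 2 has {1,3,4,5,6}; column 3 has {1,5,6} → 2.
Cell (r3,c3): row 3 has {1,2,3,5}; column 3 has {1,2,5,6} → 4.
Cell (r3,c5): row 3 has {1,2,3,4,5}; column 5 has {2,3,5} → 6.
Cell (r4,c2): row 4 has {2,5,6}; column 2 has {2,3,4,5,6} → 1.
Cell (r4,c3): row 4 has {1,2,5,6}; column 3 has {1,2,4,5,6} → 3.
Cell (r4,c5): row 4 has {1,2,3,5,6}; column 5 has {2,3,5,6} → 4.
Cell (r6,c1): row 6 has {2,3,4,5}; column 1 has {1,2,3,4,5} → 6.
Cell (r6,c5): row 6 has {2,3,4,5,6}; column 5 has {2,3,4,5,6} → 1.

4 2 1 6 5 3 / 5 6 2 1 3 4 / 3 5 4 2 6 1 / 2 1 3 5 4 6 / 1 4 6 3 2 5 / 6 3 5 4 1 2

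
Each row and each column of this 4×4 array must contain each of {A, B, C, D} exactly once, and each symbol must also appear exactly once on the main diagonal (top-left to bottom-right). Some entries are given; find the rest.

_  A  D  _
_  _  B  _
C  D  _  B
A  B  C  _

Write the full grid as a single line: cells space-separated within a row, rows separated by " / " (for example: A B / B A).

(r1,c1): row 1 has {A,D}; column 1 has {A,C}; the diagonal is empty so far, so it must be B.
(r1,c4): row 1 has {A,B,D}; column 4 has {B}, so it must be C.
(r2,c1): row 2 has {B}; column 1 has {A,B,C}, so it must be D.
(r2,c2): row 2 has {B,D}; column 2 has {A,B,D}; the diagonal has {B}, so it must be C.
(r2,c4): row 2 has {B,C,D}; column 4 has {B,C}, so it must be A.
(r3,c3): row 3 has {B,C,D}; column 3 has {B,C,D}; the diagonal has {B,C}, so it must be A.
(r4,c4): row 4 has {A,B,C}; column 4 has {A,B,C}; the diagonal has {A,B,C}, so it must be D.

B A D C / D C B A / C D A B / A B C D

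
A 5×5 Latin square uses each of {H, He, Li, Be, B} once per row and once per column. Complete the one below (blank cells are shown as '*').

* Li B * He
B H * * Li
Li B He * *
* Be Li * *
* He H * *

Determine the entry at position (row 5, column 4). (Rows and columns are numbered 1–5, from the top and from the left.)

Li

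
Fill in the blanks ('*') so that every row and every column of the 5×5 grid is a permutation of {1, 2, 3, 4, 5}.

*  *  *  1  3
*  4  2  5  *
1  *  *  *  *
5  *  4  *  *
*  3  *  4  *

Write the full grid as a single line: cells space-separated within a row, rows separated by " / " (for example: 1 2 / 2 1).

4 2 5 1 3 / 3 4 2 5 1 / 1 5 3 2 4 / 5 1 4 3 2 / 2 3 1 4 5

(r1,c3): row 1 has {1,3}; column 3 has {2,4}, so it must be 5.
(r2,c1): row 2 has {2,4,5}; column 1 has {1,5}, so it must be 3.
(r2,c5): row 2 has {2,3,4,5}; column 5 has {3}, so it must be 1.
(r3,c3): row 3 has {1}; column 3 has {2,4,5}, so it must be 3.
(r3,c4): row 3 has {1,3}; column 4 has {1,4,5}, so it must be 2.
(r4,c4): row 4 has {4,5}; column 4 has {1,2,4,5}, so it must be 3.
(r4,c5): row 4 has {3,4,5}; column 5 has {1,3}, so it must be 2.
(r5,c1): row 5 has {3,4}; column 1 has {1,3,5}, so it must be 2.
(r5,c3): row 5 has {2,3,4}; column 3 has {2,3,4,5}, so it must be 1.
(r5,c5): row 5 has {1,2,3,4}; column 5 has {1,2,3}, so it must be 5.
(r1,c1): row 1 has {1,3,5}; column 1 has {1,2,3,5}, so it must be 4.
(r1,c2): row 1 has {1,3,4,5}; column 2 has {3,4}, so it must be 2.
(r3,c2): row 3 has {1,2,3}; column 2 has {2,3,4}, so it must be 5.
(r3,c5): row 3 has {1,2,3,5}; column 5 has {1,2,3,5}, so it must be 4.
(r4,c2): row 4 has {2,3,4,5}; column 2 has {2,3,4,5}, so it must be 1.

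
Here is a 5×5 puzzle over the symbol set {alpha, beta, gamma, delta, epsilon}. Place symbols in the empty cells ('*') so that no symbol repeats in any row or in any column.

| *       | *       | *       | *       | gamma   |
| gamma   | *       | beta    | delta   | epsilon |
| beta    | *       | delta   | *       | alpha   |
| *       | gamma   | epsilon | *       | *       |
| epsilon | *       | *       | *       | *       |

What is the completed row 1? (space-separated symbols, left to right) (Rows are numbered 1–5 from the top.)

delta beta alpha epsilon gamma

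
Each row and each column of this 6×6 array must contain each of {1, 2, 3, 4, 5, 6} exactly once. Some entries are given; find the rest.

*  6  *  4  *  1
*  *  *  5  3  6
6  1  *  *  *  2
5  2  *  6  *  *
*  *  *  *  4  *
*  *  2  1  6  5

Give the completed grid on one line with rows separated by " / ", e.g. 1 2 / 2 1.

3 6 5 4 2 1 / 2 4 1 5 3 6 / 6 1 4 3 5 2 / 5 2 3 6 1 4 / 1 5 6 2 4 3 / 4 3 2 1 6 5

(r2,c2) = 4
(r2,c3) = 1
(r3,c4) = 3
(r3,c5) = 5
(r4,c5) = 1
(r5,c4) = 2
(r5,c6) = 3
(r6,c2) = 3
(r1,c5) = 2
(r2,c1) = 2
(r3,c3) = 4
(r4,c3) = 3
(r4,c6) = 4
(r5,c1) = 1
(r5,c2) = 5
(r5,c3) = 6
(r6,c1) = 4
(r1,c1) = 3
(r1,c3) = 5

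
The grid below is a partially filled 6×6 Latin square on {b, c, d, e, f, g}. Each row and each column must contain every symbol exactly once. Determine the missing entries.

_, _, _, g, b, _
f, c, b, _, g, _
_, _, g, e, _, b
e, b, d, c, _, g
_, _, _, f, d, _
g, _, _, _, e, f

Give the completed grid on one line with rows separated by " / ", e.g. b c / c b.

c e f g b d / f c b d g e / d f g e c b / e b d c f g / b g e f d c / g d c b e f

Cell (r2,c4): row 2 has {b,c,f,g}; column 4 has {c,e,f,g} → d.
Cell (r2,c6): row 2 has {b,c,d,f,g}; column 6 has {b,f,g} → e.
Cell (r4,c5): row 4 has {b,c,d,e,g}; column 5 has {b,d,e,g} → f.
Cell (r5,c6): row 5 has {d,f}; column 6 has {b,e,f,g} → c.
Cell (r6,c2): row 6 has {e,f,g}; column 2 has {b,c} → d.
Cell (r6,c3): row 6 has {d,e,f,g}; column 3 has {b,d,g} → c.
Cell (r6,c4): row 6 has {c,d,e,f,g}; column 4 has {c,d,e,f,g} → b.
Cell (r1,c6): row 1 has {b,g}; column 6 has {b,c,e,f,g} → d.
Cell (r3,c2): row 3 has {b,e,g}; column 2 has {b,c,d} → f.
Cell (r3,c5): row 3 has {b,e,f,g}; column 5 has {b,d,e,f,g} → c.
Cell (r5,c1): row 5 has {c,d,f}; column 1 has {e,f,g} → b.
Cell (r5,c3): row 5 has {b,c,d,f}; column 3 has {b,c,d,g} → e.
Cell (r1,c1): row 1 has {b,d,g}; column 1 has {b,e,f,g} → c.
Cell (r1,c2): row 1 has {b,c,d,g}; column 2 has {b,c,d,f} → e.
Cell (r1,c3): row 1 has {b,c,d,e,g}; column 3 has {b,c,d,e,g} → f.
Cell (r3,c1): row 3 has {b,c,e,f,g}; column 1 has {b,c,e,f,g} → d.
Cell (r5,c2): row 5 has {b,c,d,e,f}; column 2 has {b,c,d,e,f} → g.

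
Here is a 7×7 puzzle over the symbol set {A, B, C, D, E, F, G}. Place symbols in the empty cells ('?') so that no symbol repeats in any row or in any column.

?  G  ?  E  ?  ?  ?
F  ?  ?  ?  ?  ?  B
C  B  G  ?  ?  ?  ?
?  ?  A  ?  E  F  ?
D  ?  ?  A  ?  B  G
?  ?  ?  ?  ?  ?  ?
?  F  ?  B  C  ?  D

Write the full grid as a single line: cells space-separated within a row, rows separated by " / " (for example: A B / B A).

A G B E D C F / F A D C G E B / C B G F A D E / B D A G E F C / D E C A F B G / E C F D B G A / G F E B C A D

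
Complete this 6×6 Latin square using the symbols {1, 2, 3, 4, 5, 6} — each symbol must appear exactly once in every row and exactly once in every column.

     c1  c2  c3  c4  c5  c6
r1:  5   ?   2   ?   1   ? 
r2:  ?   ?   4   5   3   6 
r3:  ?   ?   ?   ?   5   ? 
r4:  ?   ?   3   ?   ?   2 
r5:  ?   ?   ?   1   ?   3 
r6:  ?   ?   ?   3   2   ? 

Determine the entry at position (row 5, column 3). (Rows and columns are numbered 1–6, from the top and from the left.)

(r1,c6) = 4
(r3,c6) = 1
(r6,c6) = 5
(r1,c4) = 6
(r3,c3) = 6
(r4,c4) = 4
(r4,c5) = 6
(r5,c3) = 5

5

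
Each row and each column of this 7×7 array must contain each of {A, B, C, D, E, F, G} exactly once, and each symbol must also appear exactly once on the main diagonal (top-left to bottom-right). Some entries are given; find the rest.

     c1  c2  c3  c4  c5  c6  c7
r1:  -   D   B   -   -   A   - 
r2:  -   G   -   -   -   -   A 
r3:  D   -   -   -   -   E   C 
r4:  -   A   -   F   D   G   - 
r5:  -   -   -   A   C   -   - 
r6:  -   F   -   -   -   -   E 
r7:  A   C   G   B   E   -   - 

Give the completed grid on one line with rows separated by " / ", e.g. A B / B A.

E D B C G A F / F G D E B C A / D B A G F E C / C A E F D G B / B E F A C D G / G F C D A B E / A C G B E F D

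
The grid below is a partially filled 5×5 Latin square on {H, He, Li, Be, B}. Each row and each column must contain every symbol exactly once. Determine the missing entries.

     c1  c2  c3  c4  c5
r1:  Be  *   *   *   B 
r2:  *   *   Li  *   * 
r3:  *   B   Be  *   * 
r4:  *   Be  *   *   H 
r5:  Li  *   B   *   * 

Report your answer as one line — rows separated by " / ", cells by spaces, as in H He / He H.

(r4,c3): row 4 has {H,Be}; column 3 has {Li,Be,B}, so it must be He.
(r1,c3): row 1 has {Be,B}; column 3 has {He,Li,Be,B}, so it must be H.
(r4,c1): row 4 has {H,He,Be}; column 1 has {Li,Be}, so it must be B.
(r4,c4): row 4 has {H,He,Be,B}; column 4 is empty so far, so it must be Li.
(r1,c4): row 1 has {H,Be,B}; column 4 has {Li}, so it must be He.
(r3,c4): row 3 has {Be,B}; column 4 has {He,Li}, so it must be H.
(r5,c4): row 5 has {Li,B}; column 4 has {H,He,Li}, so it must be Be.
(r5,c5): row 5 has {Li,Be,B}; column 5 has {H,B}, so it must be He.
(r1,c2): row 1 has {H,He,Be,B}; column 2 has {Be,B}, so it must be Li.
(r2,c4): row 2 has {Li}; column 4 has {H,He,Li,Be}, so it must be B.
(r2,c5): row 2 has {Li,B}; column 5 has {H,He,B}, so it must be Be.
(r3,c1): row 3 has {H,Be,B}; column 1 has {Li,Be,B}, so it must be He.
(r3,c5): row 3 has {H,He,Be,B}; column 5 has {H,He,Be,B}, so it must be Li.
(r5,c2): row 5 has {He,Li,Be,B}; column 2 has {Li,Be,B}, so it must be H.
(r2,c1): row 2 has {Li,Be,B}; column 1 has {He,Li,Be,B}, so it must be H.
(r2,c2): row 2 has {H,Li,Be,B}; column 2 has {H,Li,Be,B}, so it must be He.

Be Li H He B / H He Li B Be / He B Be H Li / B Be He Li H / Li H B Be He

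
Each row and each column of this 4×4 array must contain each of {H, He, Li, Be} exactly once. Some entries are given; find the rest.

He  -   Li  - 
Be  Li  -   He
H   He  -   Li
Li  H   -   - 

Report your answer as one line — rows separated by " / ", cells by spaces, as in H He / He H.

He Be Li H / Be Li H He / H He Be Li / Li H He Be

(r1,c2): row 1 has {He,Li}; column 2 has {H,He,Li}, so it must be Be.
(r1,c4): row 1 has {He,Li,Be}; column 4 has {He,Li}, so it must be H.
(r2,c3): row 2 has {He,Li,Be}; column 3 has {Li}, so it must be H.
(r3,c3): row 3 has {H,He,Li}; column 3 has {H,Li}, so it must be Be.
(r4,c3): row 4 has {H,Li}; column 3 has {H,Li,Be}, so it must be He.
(r4,c4): row 4 has {H,He,Li}; column 4 has {H,He,Li}, so it must be Be.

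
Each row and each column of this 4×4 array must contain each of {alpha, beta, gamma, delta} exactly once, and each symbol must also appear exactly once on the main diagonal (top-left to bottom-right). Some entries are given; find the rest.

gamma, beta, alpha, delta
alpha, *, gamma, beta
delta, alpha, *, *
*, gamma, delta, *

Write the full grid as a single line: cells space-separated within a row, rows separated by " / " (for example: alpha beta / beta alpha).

Cell (r2,c2): row 2 has {alpha,beta,gamma}; column 2 has {alpha,beta,gamma}; the diagonal has {gamma} → delta.
Cell (r3,c3): row 3 has {alpha,delta}; column 3 has {alpha,gamma,delta}; the diagonal has {gamma,delta} → beta.
Cell (r3,c4): row 3 has {alpha,beta,delta}; column 4 has {beta,delta} → gamma.
Cell (r4,c1): row 4 has {gamma,delta}; column 1 has {alpha,gamma,delta} → beta.
Cell (r4,c4): row 4 has {beta,gamma,delta}; column 4 has {beta,gamma,delta}; the diagonal has {beta,gamma,delta} → alpha.

gamma beta alpha delta / alpha delta gamma beta / delta alpha beta gamma / beta gamma delta alpha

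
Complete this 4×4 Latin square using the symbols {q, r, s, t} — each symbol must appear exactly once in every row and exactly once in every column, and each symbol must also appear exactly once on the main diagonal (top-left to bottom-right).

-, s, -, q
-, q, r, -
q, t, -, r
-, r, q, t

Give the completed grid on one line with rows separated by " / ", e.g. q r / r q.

r s t q / t q r s / q t s r / s r q t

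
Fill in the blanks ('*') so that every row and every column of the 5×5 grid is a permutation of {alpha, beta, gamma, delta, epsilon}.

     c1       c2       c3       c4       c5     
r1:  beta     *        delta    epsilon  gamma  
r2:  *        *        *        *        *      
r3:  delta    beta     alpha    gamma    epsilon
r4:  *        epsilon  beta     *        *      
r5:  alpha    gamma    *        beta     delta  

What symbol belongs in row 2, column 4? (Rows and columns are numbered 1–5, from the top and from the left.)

alpha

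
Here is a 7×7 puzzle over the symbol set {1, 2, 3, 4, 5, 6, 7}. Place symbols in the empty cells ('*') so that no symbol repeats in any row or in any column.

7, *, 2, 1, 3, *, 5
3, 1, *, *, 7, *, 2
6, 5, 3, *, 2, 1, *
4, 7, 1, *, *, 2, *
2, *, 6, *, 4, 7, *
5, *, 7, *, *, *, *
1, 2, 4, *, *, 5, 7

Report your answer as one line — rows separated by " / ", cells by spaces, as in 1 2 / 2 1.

7 6 2 1 3 4 5 / 3 1 5 4 7 6 2 / 6 5 3 7 2 1 4 / 4 7 1 6 5 2 3 / 2 3 6 5 4 7 1 / 5 4 7 2 1 3 6 / 1 2 4 3 6 5 7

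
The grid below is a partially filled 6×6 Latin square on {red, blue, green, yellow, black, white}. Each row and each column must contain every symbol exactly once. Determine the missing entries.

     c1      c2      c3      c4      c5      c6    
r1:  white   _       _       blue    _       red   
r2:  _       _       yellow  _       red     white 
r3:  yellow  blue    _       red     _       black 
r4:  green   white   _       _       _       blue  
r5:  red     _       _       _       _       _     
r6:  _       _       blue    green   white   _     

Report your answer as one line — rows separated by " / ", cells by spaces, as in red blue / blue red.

white black green blue yellow red / blue green yellow black red white / yellow blue white red green black / green white red yellow black blue / red yellow black white blue green / black red blue green white yellow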